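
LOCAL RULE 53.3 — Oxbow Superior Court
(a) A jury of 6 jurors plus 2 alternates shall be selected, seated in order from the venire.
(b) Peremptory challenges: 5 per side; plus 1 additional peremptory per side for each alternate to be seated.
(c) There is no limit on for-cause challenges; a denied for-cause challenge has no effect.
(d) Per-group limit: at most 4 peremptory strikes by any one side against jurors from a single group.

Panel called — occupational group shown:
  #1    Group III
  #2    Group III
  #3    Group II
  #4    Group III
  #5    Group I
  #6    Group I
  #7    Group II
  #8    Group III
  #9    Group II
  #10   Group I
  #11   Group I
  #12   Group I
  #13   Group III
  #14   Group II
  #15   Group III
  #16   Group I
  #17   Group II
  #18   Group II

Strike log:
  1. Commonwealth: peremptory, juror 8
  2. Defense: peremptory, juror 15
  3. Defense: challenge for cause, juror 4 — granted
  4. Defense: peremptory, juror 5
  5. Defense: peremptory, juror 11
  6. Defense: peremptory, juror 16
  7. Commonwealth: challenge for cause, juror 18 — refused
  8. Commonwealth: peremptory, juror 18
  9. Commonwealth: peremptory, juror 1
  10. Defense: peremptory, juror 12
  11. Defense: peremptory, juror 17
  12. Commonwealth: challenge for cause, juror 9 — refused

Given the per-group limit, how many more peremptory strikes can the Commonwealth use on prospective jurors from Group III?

Commonwealth peremptories so far: #8, #18, #1 — 3 of 7 used, 4 left overall.
Against Group III: #8, #1 — 2 used; per-group cap 4 leaves 2.
Binding limit: min(4, 2) = 2.

2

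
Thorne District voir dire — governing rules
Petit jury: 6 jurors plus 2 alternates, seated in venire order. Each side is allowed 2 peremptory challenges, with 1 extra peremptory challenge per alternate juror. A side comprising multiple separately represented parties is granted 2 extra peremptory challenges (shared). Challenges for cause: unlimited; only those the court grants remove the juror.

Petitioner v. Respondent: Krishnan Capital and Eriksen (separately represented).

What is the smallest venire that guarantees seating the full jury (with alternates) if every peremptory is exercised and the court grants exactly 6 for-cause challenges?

24

Seats to fill: 6 + 2 alternates = 8.
Peremptories — Petitioner: 2 + 1×2 = 4; Respondent: 2 + 1×2 + 2 = 6; total 10.
For-cause removals: 6.
Minimum venire: 8 + 10 + 6 = 24.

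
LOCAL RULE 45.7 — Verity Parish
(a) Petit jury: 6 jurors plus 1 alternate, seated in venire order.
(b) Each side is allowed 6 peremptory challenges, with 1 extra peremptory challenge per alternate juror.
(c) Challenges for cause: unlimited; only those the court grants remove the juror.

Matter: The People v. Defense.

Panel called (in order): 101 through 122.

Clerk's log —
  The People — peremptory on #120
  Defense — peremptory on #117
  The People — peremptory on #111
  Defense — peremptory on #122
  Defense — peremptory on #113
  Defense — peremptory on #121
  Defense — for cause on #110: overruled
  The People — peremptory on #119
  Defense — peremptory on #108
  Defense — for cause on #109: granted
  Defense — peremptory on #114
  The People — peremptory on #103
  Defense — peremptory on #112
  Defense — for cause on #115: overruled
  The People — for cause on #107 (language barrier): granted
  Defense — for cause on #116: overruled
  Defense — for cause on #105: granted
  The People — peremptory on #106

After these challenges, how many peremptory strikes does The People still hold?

The People allotment: 6 base + 1 × 1 alternate = 7.
The People peremptories used: #120, #111, #119, #103, #106 — 5 (the for-cause on #107 doesn't count).
Remaining: 7 − 5 = 2.

2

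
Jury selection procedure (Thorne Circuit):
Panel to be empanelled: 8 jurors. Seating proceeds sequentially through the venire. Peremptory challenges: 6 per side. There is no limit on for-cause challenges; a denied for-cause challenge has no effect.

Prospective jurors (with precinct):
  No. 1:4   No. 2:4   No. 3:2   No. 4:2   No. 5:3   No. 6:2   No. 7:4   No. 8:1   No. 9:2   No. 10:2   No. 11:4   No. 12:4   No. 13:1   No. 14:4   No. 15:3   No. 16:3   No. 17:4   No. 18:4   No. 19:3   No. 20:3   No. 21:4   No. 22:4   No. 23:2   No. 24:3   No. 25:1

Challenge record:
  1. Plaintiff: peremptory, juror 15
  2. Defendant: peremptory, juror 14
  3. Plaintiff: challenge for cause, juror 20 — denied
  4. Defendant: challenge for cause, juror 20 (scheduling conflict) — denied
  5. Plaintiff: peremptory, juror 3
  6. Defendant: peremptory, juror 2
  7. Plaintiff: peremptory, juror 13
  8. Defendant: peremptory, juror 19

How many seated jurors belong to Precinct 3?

Removed: #2, #3, #13, #14, #15, #19.
Seated jurors 1–8: #1, #4, #5, #6, #7, #8, #9, #10.
Of those, in Precinct 3: #5 → 1.

1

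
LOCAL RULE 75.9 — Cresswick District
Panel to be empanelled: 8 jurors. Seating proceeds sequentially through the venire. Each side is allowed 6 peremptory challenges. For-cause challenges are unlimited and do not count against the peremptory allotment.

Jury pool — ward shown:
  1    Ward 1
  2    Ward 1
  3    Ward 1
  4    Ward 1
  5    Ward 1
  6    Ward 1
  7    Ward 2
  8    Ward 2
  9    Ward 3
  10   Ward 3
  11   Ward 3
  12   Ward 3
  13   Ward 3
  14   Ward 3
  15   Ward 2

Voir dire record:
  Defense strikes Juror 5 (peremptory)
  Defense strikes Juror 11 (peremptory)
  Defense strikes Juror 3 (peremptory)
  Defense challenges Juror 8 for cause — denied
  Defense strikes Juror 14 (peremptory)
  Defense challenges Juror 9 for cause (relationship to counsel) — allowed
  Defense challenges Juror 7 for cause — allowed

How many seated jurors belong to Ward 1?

4

Removed: #3, #5, #7, #9, #11, #14.
Seated jurors 1–8: #1, #2, #4, #6, #8, #10, #12, #13.
Of those, in Ward 1: #1, #2, #4, #6 → 4.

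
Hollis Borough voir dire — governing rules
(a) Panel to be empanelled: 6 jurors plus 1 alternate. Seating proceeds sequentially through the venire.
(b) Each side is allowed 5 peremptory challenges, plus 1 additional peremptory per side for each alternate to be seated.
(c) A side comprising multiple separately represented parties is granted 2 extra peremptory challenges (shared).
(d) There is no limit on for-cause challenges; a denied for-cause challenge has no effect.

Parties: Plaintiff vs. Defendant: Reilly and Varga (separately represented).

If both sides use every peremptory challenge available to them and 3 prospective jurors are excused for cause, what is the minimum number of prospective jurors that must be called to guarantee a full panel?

24

Seats to fill: 6 + 1 alternates = 7.
Peremptories — Plaintiff: 5 + 1×1 = 6; Defendant: 5 + 1×1 + 2 = 8; total 14.
For-cause removals: 3.
Minimum venire: 7 + 14 + 3 = 24.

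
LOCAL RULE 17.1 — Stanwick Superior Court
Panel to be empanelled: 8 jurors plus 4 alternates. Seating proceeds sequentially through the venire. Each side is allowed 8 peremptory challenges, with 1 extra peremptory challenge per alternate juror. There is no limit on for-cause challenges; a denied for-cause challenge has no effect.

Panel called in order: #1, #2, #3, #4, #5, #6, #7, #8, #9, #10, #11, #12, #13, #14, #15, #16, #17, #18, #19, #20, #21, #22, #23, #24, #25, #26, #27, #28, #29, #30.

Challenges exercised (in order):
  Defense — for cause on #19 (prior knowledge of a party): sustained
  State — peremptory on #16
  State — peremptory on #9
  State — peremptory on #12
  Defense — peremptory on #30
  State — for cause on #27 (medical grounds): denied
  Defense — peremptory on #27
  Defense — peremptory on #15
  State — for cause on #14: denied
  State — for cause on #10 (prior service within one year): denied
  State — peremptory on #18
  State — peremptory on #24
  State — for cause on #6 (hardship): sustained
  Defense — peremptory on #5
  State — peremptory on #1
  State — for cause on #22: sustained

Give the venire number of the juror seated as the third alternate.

20

Removed: #1, #5, #6, #9, #12, #15, #16, #18, #19, #22, #24, #27, #30. (#10, #14 stay — for-cause denied.)
Seating in order: seats 1–8 → #2, #3, #4, #7, #8, #10, #11, #13; alternates → #14, #17, #20, #21.
So alternate 3 is #20.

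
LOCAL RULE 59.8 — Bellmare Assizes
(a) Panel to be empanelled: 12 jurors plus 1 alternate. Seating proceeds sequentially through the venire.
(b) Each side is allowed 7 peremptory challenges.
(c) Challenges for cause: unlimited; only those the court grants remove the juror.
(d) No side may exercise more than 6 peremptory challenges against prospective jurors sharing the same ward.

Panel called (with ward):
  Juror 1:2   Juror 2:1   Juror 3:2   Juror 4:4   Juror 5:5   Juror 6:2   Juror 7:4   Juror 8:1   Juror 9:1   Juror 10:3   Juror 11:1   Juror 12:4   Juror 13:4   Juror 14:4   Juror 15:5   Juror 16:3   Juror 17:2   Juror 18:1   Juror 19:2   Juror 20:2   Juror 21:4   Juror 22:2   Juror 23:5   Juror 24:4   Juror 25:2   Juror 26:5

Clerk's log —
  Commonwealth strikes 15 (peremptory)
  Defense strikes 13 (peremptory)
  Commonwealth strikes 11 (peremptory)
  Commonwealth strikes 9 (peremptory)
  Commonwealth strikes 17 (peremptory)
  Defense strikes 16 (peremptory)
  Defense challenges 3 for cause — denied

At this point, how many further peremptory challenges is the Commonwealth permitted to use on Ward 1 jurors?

Commonwealth peremptories so far: #15, #11, #9, #17 — 4 of 7 used, 3 left overall.
Against Ward 1: #11, #9 — 2 used; per-ward cap 6 leaves 4.
Binding limit: min(3, 4) = 3.

3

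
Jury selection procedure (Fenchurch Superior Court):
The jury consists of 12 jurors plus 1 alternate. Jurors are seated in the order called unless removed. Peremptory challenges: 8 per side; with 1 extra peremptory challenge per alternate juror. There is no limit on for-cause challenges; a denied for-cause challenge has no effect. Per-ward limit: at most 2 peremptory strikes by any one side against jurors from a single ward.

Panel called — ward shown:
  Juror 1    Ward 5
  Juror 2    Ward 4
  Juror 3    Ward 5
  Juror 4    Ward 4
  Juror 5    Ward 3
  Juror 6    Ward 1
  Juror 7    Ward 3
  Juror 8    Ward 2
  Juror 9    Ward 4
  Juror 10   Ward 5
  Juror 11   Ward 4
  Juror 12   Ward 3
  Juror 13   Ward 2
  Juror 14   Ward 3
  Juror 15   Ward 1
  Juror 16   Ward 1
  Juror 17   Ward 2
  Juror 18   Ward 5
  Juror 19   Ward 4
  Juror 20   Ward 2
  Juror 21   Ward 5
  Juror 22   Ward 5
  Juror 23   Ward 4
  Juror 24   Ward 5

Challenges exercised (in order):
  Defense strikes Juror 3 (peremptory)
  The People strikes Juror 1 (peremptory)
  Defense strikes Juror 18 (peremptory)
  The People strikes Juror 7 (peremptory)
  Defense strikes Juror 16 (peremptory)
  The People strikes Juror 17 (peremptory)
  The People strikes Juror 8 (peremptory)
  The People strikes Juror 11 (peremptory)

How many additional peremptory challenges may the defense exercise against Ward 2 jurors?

Defense peremptories so far: #3, #18, #16 — 3 of 9 used, 6 left overall.
Against Ward 2: none yet — per-ward cap 2 leaves 2.
Binding limit: min(6, 2) = 2.

2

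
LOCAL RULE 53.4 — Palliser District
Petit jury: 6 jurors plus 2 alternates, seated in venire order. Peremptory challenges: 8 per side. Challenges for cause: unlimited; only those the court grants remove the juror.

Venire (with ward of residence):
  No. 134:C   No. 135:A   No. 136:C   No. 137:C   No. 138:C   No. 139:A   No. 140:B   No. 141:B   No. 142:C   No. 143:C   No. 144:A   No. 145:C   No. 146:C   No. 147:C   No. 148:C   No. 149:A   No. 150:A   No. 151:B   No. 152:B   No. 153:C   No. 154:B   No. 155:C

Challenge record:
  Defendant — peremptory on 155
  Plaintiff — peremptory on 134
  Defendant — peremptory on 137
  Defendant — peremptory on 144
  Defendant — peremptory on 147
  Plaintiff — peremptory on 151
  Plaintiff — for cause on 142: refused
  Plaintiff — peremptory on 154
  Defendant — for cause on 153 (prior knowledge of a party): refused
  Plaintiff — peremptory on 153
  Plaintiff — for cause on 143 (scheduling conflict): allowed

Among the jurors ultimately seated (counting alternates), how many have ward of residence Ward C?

Removed: #134, #137, #143, #144, #147, #151, #153, #154, #155.
Seated (8 incl. alternates): #135, #136, #138, #139, #140, #141, #142, #145.
Of those, in Ward C: #136, #138, #142, #145 → 4.

4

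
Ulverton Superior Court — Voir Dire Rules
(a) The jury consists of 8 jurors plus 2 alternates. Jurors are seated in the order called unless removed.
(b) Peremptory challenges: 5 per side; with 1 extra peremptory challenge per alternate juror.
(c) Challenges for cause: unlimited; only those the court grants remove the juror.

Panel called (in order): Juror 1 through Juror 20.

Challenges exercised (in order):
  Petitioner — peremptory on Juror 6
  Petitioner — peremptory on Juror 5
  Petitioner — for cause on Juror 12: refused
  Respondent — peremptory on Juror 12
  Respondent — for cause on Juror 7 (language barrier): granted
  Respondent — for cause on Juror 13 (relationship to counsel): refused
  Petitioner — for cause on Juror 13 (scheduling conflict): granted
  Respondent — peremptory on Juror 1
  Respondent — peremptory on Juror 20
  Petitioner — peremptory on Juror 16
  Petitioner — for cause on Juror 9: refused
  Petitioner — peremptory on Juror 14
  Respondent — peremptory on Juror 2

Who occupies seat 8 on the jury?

Removed: #1, #2, #5, #6, #7, #12, #13, #14, #16, #20. (#9 stays — for-cause denied.)
Seating in order: seats 1–8 → #3, #4, #8, #9, #10, #11, #15, #17; alternates → #18, #19.
So seat 8 is #17.

17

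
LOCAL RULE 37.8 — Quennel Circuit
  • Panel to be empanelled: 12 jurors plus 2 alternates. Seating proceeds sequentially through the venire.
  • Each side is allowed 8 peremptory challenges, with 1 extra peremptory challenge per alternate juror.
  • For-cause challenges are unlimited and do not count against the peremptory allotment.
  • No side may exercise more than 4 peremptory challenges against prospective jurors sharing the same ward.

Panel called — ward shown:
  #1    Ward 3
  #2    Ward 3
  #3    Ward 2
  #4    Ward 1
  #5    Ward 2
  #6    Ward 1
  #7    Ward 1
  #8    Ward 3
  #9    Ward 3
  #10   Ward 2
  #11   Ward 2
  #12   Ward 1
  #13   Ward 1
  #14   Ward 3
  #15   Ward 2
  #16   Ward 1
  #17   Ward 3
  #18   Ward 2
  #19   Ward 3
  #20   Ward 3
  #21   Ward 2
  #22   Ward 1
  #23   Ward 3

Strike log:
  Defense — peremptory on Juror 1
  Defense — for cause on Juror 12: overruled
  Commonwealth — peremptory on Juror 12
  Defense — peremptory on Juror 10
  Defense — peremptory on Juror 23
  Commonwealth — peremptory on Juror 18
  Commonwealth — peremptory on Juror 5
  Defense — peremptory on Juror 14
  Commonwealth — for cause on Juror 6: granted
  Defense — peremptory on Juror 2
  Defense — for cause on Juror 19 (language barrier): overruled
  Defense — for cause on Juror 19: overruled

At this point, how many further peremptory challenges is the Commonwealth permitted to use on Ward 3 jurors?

Commonwealth peremptories so far: #12, #18, #5 — 3 of 10 used, 7 left overall.
Against Ward 3: none yet — per-ward cap 4 leaves 4.
Binding limit: min(7, 4) = 4.

4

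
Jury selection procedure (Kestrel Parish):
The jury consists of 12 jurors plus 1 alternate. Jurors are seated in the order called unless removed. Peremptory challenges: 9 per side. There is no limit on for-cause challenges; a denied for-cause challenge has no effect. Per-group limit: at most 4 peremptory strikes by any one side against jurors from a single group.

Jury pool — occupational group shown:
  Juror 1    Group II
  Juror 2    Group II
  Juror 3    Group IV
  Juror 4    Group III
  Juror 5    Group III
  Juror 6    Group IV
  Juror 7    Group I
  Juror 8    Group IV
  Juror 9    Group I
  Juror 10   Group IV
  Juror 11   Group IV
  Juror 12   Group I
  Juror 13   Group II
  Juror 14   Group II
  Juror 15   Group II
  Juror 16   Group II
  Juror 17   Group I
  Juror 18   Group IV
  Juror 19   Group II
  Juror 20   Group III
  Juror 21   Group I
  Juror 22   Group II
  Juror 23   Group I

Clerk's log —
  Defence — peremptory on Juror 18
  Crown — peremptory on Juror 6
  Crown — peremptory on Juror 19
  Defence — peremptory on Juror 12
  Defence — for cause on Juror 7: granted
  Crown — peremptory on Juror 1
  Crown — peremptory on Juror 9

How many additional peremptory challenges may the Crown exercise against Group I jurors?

3

Crown peremptories so far: #6, #19, #1, #9 — 4 of 9 used, 5 left overall.
Against Group I: #9 — 1 used; per-group cap 4 leaves 3.
Binding limit: min(5, 3) = 3.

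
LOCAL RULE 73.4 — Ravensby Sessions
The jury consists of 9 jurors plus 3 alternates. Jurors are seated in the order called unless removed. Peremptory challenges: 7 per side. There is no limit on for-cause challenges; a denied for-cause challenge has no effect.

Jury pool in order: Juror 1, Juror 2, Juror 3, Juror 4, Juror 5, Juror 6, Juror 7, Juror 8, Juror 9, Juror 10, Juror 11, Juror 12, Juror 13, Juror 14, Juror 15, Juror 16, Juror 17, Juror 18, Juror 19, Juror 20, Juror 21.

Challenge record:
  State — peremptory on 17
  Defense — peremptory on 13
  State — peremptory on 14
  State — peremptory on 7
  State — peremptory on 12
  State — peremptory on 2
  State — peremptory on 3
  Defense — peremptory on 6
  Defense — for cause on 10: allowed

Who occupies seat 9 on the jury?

18

Removed: #2, #3, #6, #7, #10, #12, #13, #14, #17.
Filling seats in venire order through position 9: #1, #4, #5, #8, #9, #11, #15, #16, #18.
So seat 9 is #18.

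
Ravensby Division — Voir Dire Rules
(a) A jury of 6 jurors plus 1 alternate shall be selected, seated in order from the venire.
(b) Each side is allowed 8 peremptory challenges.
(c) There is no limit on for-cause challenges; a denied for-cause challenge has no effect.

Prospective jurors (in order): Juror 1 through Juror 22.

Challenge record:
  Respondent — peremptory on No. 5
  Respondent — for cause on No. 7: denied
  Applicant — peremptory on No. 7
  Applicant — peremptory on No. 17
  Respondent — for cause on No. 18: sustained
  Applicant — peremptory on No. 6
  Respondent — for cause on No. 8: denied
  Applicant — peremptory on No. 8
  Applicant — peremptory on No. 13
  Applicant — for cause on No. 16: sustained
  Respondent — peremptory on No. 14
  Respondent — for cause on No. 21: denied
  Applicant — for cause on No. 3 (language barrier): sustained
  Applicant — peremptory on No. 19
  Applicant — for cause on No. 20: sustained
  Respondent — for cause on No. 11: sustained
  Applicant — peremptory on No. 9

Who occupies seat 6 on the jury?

15

Removed: #3, #5, #6, #7, #8, #9, #11, #13, #14, #16, #17, #18, #19, #20. (#21 stays — for-cause denied.)
Seating in order: seats 1–6 → #1, #2, #4, #10, #12, #15; alternates → #21.
So seat 6 is #15.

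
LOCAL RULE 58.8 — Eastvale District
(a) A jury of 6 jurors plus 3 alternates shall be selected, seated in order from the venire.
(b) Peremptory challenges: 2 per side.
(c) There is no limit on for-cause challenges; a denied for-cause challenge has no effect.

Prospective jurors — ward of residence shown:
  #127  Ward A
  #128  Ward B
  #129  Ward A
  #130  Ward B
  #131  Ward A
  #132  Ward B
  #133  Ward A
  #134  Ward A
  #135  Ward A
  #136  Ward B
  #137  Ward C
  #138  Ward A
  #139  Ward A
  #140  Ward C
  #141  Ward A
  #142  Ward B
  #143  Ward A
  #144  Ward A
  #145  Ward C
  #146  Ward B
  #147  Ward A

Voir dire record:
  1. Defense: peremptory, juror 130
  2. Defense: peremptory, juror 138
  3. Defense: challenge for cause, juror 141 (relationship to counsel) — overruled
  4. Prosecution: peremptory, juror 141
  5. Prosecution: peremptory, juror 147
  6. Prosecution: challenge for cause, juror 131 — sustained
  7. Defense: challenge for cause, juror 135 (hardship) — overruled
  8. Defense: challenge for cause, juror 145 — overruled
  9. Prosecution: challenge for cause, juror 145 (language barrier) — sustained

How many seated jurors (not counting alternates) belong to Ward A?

4

Removed: #130, #131, #138, #141, #145, #147.
Seated jurors 1–6: #127, #128, #129, #132, #133, #134 (alternates #135, #136, #137 not counted).
Of those, in Ward A: #127, #129, #133, #134 → 4.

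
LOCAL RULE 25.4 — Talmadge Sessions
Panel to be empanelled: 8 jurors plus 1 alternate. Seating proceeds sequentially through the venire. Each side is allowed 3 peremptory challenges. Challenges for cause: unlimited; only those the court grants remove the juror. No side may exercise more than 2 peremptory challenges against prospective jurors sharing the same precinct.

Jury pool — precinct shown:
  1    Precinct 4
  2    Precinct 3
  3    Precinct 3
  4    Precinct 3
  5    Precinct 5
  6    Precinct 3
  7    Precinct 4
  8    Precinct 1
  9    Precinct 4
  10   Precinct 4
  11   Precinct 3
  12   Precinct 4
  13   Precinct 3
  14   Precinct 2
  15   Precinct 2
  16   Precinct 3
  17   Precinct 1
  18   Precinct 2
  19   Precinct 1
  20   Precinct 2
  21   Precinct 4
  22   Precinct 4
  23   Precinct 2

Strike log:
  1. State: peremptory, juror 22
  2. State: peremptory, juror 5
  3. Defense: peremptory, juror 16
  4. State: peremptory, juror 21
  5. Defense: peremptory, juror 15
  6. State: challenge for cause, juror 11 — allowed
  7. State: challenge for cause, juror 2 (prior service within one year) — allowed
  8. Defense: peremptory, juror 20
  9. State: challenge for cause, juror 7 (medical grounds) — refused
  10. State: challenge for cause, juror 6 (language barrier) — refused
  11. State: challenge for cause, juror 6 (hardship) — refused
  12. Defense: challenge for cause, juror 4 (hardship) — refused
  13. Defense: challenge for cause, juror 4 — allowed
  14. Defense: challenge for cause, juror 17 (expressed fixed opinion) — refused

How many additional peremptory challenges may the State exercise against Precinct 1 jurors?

0

State peremptories so far: #22, #5, #21 — 3 of 3 used, 0 left overall.
Against Precinct 1: none yet — per-precinct cap 2 leaves 2.
Binding limit: min(0, 2) = 0.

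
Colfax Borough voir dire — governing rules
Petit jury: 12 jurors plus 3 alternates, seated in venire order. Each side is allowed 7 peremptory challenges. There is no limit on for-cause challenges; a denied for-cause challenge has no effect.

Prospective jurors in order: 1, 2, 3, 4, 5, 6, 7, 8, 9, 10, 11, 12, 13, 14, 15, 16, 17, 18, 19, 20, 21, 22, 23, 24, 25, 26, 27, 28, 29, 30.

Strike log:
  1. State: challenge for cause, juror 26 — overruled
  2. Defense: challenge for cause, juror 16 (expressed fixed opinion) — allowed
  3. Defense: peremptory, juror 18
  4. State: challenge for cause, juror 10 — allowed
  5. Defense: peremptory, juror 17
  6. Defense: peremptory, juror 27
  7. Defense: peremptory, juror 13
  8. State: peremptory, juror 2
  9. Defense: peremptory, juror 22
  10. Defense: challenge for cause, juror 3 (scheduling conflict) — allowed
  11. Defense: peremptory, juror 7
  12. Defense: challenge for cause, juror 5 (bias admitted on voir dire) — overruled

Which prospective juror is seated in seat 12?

Removed: #2, #3, #7, #10, #13, #16, #17, #18, #22, #27. (#5, #26 stay — for-cause denied.)
Seating in order: seats 1–12 → #1, #4, #5, #6, #8, #9, #11, #12, #14, #15, #19, #20; alternates → #21, #23, #24.
So seat 12 is #20.

20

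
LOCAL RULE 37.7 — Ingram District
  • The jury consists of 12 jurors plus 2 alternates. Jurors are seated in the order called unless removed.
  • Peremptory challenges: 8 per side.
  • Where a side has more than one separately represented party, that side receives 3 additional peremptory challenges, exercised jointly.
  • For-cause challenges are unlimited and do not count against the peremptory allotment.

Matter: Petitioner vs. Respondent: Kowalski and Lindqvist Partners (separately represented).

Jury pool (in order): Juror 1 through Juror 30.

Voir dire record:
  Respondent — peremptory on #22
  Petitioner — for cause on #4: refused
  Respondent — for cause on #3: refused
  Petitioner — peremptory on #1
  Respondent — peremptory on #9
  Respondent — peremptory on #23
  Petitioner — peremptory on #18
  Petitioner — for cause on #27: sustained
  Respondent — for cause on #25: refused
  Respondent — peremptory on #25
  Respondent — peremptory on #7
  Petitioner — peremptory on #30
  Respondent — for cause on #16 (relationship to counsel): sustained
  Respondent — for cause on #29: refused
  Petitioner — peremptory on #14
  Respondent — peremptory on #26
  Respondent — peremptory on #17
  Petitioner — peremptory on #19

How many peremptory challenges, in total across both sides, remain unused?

7

Petitioner allotment: 8. Respondent allotment: 8 base + 3 multi-party = 11.
Petitioner peremptories used: #1, #18, #30, #14, #19 — 5 (for-cause on #4, #27 don't count).
Respondent peremptories used: #22, #9, #23, #25, #7, #26, #17 — 7 (for-cause on #3, #25, #16, #29 don't count).
Remaining: (8 − 5) + (11 − 7) = 7.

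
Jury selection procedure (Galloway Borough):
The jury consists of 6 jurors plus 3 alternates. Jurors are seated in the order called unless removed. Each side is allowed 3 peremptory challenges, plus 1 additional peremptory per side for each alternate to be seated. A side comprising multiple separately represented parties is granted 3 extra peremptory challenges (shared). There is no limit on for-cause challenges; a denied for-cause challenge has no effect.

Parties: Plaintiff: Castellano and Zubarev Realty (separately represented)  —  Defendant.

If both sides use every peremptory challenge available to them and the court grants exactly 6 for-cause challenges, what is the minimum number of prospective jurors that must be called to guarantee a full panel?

Seats to fill: 6 + 3 alternates = 9.
Peremptories — Plaintiff: 3 + 1×3 + 3 = 9; Defendant: 3 + 1×3 = 6; total 15.
For-cause removals: 6.
Minimum venire: 9 + 15 + 6 = 30.

30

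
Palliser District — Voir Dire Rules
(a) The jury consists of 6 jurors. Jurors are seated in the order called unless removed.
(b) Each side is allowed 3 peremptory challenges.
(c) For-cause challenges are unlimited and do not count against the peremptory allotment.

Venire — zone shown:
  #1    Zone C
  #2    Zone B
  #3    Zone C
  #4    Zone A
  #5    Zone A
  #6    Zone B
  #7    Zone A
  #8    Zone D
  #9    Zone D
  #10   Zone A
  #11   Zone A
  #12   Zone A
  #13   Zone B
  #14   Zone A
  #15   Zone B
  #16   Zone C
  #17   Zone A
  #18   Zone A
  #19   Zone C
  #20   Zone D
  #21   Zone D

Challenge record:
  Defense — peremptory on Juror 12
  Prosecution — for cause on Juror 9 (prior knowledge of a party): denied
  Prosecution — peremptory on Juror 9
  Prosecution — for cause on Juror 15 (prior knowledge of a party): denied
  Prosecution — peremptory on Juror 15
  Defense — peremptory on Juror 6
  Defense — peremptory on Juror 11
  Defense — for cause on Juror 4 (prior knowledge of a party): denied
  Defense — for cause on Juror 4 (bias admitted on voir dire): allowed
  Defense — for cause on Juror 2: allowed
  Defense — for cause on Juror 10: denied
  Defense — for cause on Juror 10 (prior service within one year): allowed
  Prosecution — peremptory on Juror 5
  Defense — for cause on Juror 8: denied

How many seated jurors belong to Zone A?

Removed: #2, #4, #5, #6, #9, #10, #11, #12, #15.
Seated jurors 1–6: #1, #3, #7, #8, #13, #14.
Of those, in Zone A: #7, #14 → 2.

2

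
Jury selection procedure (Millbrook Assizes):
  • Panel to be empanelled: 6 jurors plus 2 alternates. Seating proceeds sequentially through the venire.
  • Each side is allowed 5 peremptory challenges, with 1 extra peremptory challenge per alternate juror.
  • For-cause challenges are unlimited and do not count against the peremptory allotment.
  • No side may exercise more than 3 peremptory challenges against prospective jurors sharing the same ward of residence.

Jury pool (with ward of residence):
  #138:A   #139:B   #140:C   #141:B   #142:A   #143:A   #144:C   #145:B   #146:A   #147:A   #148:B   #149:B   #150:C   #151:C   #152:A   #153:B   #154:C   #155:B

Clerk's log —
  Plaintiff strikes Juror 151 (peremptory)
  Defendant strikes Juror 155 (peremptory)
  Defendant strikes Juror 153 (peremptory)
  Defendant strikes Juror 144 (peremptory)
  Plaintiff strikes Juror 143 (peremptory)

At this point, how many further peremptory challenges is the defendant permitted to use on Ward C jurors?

2

Defendant peremptories so far: #155, #153, #144 — 3 of 7 used, 4 left overall.
Against Ward C: #144 — 1 used; per-ward cap 3 leaves 2.
Binding limit: min(4, 2) = 2.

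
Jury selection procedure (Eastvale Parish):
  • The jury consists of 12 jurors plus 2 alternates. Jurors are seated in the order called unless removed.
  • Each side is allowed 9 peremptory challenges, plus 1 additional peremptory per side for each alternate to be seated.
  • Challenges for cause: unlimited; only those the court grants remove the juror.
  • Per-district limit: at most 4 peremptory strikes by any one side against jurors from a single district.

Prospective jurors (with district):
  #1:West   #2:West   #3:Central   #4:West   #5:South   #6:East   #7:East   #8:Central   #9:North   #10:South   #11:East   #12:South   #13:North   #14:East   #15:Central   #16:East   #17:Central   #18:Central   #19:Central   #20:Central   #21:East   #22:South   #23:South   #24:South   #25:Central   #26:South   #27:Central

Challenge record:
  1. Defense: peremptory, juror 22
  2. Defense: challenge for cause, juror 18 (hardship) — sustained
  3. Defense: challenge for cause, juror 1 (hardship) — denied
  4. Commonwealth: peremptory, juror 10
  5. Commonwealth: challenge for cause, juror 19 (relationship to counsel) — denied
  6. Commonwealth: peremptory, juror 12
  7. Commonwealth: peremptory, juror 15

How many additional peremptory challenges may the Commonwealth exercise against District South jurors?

2

Commonwealth peremptories so far: #10, #12, #15 — 3 of 11 used, 8 left overall.
Against District South: #10, #12 — 2 used; per-district cap 4 leaves 2.
Binding limit: min(8, 2) = 2.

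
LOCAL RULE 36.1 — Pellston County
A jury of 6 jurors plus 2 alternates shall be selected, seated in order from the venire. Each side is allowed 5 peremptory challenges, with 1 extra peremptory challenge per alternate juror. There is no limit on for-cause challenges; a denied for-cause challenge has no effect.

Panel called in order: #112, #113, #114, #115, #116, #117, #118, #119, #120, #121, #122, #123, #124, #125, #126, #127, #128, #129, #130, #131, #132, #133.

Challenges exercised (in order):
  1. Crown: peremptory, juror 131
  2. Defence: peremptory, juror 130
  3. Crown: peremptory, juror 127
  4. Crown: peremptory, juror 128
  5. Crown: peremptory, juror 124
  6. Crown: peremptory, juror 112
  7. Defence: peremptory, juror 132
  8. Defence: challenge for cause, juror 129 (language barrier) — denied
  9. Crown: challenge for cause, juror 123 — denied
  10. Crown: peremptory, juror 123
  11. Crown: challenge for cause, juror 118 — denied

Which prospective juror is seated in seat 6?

Removed: #112, #123, #124, #127, #128, #130, #131, #132. (#118, #129 stay — for-cause denied.)
Filling seats in venire order through position 6: #113, #114, #115, #116, #117, #118.
So seat 6 is #118.

118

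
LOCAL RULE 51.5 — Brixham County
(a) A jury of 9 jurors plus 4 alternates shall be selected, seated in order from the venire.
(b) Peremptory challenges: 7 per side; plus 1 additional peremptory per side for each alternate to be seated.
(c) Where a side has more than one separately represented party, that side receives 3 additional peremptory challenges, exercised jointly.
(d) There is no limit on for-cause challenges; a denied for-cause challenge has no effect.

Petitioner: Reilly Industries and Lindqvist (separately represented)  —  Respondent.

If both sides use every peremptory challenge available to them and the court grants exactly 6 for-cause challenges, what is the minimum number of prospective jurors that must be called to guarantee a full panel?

Seats to fill: 9 + 4 alternates = 13.
Peremptories — Petitioner: 7 + 1×4 + 3 = 14; Respondent: 7 + 1×4 = 11; total 25.
For-cause removals: 6.
Minimum venire: 13 + 25 + 6 = 44.

44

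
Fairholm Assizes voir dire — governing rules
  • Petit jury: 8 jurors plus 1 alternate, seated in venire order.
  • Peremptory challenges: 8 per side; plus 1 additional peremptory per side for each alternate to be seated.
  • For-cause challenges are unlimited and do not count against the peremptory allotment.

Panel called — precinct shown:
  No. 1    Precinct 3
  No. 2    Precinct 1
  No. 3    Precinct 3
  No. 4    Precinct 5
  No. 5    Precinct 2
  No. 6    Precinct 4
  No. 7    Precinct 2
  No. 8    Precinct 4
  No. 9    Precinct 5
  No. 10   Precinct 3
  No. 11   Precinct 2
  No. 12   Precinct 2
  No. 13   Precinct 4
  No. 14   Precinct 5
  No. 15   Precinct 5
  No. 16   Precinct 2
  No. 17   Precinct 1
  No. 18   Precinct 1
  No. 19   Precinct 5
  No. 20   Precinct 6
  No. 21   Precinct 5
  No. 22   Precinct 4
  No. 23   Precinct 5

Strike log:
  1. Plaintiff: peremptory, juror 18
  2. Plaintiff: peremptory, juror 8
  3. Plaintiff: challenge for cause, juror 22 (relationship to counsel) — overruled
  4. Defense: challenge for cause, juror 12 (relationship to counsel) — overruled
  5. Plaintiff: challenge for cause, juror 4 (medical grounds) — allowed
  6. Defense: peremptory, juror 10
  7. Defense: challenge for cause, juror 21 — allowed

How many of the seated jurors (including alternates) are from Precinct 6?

Removed: #4, #8, #10, #18, #21.
Seated (9 incl. alternates): #1, #2, #3, #5, #6, #7, #9, #11, #12.
None of those are in Precinct 6 → 0.

0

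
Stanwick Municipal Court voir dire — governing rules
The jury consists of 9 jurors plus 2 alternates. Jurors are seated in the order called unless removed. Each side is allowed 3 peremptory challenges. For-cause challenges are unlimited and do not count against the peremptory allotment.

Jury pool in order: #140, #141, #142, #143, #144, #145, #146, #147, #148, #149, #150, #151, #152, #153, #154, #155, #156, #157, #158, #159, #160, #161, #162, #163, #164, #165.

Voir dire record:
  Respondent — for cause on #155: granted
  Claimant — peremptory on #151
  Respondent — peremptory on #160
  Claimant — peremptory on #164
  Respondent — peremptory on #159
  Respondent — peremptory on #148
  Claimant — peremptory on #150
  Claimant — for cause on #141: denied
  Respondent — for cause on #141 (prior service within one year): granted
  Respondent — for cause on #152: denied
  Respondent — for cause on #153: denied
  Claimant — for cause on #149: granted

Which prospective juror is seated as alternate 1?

Removed: #141, #148, #149, #150, #151, #155, #159, #160, #164. (#152, #153 stay — for-cause denied.)
Seating in order: seats 1–9 → #140, #142, #143, #144, #145, #146, #147, #152, #153; alternates → #154, #156.
So alternate 1 is #154.

154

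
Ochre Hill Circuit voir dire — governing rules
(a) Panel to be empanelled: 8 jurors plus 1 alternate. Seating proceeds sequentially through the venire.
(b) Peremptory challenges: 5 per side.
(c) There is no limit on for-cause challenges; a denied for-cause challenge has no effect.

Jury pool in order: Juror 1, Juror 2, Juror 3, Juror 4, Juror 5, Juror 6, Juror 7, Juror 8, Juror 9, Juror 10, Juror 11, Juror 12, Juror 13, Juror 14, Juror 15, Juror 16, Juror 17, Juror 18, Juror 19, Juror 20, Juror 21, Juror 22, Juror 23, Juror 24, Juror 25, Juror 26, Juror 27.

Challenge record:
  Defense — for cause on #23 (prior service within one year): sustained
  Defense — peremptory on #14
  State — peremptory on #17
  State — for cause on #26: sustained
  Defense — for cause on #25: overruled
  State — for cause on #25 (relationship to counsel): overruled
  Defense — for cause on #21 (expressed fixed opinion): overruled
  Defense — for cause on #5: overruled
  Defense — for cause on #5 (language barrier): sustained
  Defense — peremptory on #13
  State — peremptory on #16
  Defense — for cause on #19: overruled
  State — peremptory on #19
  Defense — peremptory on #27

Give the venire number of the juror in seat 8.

9

Removed: #5, #13, #14, #16, #17, #19, #23, #26, #27. (#21, #25 stay — for-cause denied.)
Seating in order: seats 1–8 → #1, #2, #3, #4, #6, #7, #8, #9; alternates → #10.
So seat 8 is #9.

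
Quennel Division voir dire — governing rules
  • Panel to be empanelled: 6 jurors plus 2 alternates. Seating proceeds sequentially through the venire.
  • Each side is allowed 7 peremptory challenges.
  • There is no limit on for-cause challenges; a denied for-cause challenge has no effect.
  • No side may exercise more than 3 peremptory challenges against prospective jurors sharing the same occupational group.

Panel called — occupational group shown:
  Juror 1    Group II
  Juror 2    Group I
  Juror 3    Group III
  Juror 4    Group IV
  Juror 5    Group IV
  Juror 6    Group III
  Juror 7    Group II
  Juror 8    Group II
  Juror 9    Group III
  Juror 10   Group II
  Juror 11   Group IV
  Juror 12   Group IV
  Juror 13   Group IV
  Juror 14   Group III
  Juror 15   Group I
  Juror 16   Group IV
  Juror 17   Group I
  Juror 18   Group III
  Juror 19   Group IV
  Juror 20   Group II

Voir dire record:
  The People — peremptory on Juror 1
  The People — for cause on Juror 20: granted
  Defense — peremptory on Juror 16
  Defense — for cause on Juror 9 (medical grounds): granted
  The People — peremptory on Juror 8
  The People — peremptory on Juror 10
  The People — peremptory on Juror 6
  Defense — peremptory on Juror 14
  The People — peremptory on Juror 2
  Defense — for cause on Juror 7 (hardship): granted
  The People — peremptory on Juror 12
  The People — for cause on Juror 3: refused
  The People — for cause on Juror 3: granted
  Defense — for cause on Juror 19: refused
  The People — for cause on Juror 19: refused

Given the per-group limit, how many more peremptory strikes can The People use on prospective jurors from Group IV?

1

The People peremptories so far: #1, #8, #10, #6, #2, #12 — 6 of 7 used, 1 left overall.
Against Group IV: #12 — 1 used; per-group cap 3 leaves 2.
Binding limit: min(1, 2) = 1.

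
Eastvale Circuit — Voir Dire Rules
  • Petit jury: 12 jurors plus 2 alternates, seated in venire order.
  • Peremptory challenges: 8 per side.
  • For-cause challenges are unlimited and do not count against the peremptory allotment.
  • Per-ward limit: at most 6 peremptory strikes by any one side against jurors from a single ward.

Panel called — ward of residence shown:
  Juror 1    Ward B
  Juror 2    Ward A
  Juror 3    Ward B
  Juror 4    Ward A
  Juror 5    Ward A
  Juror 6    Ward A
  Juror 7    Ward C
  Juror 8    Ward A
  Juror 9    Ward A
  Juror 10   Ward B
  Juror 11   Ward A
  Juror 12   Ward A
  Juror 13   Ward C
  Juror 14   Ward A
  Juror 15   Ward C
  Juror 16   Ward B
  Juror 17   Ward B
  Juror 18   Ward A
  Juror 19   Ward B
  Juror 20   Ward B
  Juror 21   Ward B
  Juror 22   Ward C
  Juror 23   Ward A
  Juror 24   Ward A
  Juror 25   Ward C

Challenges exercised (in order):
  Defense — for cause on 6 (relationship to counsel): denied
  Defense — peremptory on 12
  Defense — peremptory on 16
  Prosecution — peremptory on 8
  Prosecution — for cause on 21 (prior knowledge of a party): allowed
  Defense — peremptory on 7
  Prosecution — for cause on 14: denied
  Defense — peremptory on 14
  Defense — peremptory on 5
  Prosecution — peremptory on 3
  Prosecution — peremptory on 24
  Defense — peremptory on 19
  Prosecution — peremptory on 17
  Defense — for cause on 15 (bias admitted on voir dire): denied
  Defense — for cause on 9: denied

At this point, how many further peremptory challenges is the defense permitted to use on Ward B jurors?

Defense peremptories so far: #12, #16, #7, #14, #5, #19 — 6 of 8 used, 2 left overall.
Against Ward B: #16, #19 — 2 used; per-ward cap 6 leaves 4.
Binding limit: min(2, 4) = 2.

2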